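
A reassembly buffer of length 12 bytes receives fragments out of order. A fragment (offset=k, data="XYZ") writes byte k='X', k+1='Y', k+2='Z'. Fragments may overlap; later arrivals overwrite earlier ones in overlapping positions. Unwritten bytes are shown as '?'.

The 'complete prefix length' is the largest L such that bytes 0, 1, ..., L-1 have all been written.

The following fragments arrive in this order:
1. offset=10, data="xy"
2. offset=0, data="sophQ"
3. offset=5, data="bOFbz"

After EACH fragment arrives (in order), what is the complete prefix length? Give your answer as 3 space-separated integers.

Fragment 1: offset=10 data="xy" -> buffer=??????????xy -> prefix_len=0
Fragment 2: offset=0 data="sophQ" -> buffer=sophQ?????xy -> prefix_len=5
Fragment 3: offset=5 data="bOFbz" -> buffer=sophQbOFbzxy -> prefix_len=12

Answer: 0 5 12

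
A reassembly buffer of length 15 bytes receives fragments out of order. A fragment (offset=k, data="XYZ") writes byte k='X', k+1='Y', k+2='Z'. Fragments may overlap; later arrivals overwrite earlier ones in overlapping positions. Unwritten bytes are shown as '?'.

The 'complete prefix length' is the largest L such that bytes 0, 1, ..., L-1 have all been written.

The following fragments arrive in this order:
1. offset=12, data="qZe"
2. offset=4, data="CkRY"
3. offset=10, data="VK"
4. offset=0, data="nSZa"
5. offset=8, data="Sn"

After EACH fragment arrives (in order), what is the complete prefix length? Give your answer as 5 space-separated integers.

Fragment 1: offset=12 data="qZe" -> buffer=????????????qZe -> prefix_len=0
Fragment 2: offset=4 data="CkRY" -> buffer=????CkRY????qZe -> prefix_len=0
Fragment 3: offset=10 data="VK" -> buffer=????CkRY??VKqZe -> prefix_len=0
Fragment 4: offset=0 data="nSZa" -> buffer=nSZaCkRY??VKqZe -> prefix_len=8
Fragment 5: offset=8 data="Sn" -> buffer=nSZaCkRYSnVKqZe -> prefix_len=15

Answer: 0 0 0 8 15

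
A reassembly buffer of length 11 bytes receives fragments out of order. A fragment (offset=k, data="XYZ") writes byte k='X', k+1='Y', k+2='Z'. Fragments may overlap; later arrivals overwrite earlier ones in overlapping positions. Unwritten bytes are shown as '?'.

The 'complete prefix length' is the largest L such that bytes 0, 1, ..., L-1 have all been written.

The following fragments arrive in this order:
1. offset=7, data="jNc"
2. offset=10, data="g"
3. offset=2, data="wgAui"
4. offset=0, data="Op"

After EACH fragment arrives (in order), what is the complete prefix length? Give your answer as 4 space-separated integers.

Answer: 0 0 0 11

Derivation:
Fragment 1: offset=7 data="jNc" -> buffer=???????jNc? -> prefix_len=0
Fragment 2: offset=10 data="g" -> buffer=???????jNcg -> prefix_len=0
Fragment 3: offset=2 data="wgAui" -> buffer=??wgAuijNcg -> prefix_len=0
Fragment 4: offset=0 data="Op" -> buffer=OpwgAuijNcg -> prefix_len=11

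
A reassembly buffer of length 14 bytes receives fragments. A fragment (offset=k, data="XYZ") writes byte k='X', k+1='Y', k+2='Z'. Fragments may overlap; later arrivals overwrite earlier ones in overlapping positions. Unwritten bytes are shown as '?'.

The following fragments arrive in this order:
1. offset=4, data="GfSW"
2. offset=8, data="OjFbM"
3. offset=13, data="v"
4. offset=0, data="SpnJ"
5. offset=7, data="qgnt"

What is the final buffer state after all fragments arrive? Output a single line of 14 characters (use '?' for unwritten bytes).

Fragment 1: offset=4 data="GfSW" -> buffer=????GfSW??????
Fragment 2: offset=8 data="OjFbM" -> buffer=????GfSWOjFbM?
Fragment 3: offset=13 data="v" -> buffer=????GfSWOjFbMv
Fragment 4: offset=0 data="SpnJ" -> buffer=SpnJGfSWOjFbMv
Fragment 5: offset=7 data="qgnt" -> buffer=SpnJGfSqgntbMv

Answer: SpnJGfSqgntbMv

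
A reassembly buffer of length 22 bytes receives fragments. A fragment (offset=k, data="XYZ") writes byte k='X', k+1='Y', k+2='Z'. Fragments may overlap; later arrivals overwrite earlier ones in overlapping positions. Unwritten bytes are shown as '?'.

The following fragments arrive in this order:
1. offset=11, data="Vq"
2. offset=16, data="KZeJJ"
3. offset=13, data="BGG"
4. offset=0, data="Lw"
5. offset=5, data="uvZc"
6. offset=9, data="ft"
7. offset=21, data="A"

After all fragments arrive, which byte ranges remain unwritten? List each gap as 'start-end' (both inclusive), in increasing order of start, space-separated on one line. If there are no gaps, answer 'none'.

Fragment 1: offset=11 len=2
Fragment 2: offset=16 len=5
Fragment 3: offset=13 len=3
Fragment 4: offset=0 len=2
Fragment 5: offset=5 len=4
Fragment 6: offset=9 len=2
Fragment 7: offset=21 len=1
Gaps: 2-4

Answer: 2-4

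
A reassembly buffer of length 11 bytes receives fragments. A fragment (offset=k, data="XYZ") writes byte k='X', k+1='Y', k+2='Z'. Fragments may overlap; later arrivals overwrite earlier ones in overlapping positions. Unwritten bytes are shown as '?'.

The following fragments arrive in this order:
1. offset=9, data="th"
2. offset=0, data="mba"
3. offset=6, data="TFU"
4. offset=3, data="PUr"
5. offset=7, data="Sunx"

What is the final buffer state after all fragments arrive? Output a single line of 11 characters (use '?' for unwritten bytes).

Answer: mbaPUrTSunx

Derivation:
Fragment 1: offset=9 data="th" -> buffer=?????????th
Fragment 2: offset=0 data="mba" -> buffer=mba??????th
Fragment 3: offset=6 data="TFU" -> buffer=mba???TFUth
Fragment 4: offset=3 data="PUr" -> buffer=mbaPUrTFUth
Fragment 5: offset=7 data="Sunx" -> buffer=mbaPUrTSunx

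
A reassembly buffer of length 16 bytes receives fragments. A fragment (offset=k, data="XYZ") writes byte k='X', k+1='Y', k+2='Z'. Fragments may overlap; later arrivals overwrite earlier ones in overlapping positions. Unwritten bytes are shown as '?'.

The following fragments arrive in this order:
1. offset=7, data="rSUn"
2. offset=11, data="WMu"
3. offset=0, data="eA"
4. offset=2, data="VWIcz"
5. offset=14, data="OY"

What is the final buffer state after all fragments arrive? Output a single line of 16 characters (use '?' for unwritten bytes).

Answer: eAVWIczrSUnWMuOY

Derivation:
Fragment 1: offset=7 data="rSUn" -> buffer=???????rSUn?????
Fragment 2: offset=11 data="WMu" -> buffer=???????rSUnWMu??
Fragment 3: offset=0 data="eA" -> buffer=eA?????rSUnWMu??
Fragment 4: offset=2 data="VWIcz" -> buffer=eAVWIczrSUnWMu??
Fragment 5: offset=14 data="OY" -> buffer=eAVWIczrSUnWMuOY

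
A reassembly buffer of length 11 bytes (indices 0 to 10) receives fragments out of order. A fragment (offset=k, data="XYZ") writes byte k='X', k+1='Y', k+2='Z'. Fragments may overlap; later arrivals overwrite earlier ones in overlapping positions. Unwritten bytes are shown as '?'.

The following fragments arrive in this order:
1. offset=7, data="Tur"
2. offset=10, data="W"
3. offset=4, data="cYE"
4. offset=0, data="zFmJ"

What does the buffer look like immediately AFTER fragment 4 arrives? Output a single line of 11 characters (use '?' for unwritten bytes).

Answer: zFmJcYETurW

Derivation:
Fragment 1: offset=7 data="Tur" -> buffer=???????Tur?
Fragment 2: offset=10 data="W" -> buffer=???????TurW
Fragment 3: offset=4 data="cYE" -> buffer=????cYETurW
Fragment 4: offset=0 data="zFmJ" -> buffer=zFmJcYETurW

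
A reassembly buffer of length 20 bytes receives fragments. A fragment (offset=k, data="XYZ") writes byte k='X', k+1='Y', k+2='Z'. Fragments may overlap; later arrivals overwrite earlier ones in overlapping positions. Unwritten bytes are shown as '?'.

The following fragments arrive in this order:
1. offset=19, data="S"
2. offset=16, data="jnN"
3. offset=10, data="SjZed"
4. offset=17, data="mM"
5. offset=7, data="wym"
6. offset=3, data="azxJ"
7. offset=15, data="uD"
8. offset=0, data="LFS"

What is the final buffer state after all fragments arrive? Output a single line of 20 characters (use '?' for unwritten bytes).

Fragment 1: offset=19 data="S" -> buffer=???????????????????S
Fragment 2: offset=16 data="jnN" -> buffer=????????????????jnNS
Fragment 3: offset=10 data="SjZed" -> buffer=??????????SjZed?jnNS
Fragment 4: offset=17 data="mM" -> buffer=??????????SjZed?jmMS
Fragment 5: offset=7 data="wym" -> buffer=???????wymSjZed?jmMS
Fragment 6: offset=3 data="azxJ" -> buffer=???azxJwymSjZed?jmMS
Fragment 7: offset=15 data="uD" -> buffer=???azxJwymSjZeduDmMS
Fragment 8: offset=0 data="LFS" -> buffer=LFSazxJwymSjZeduDmMS

Answer: LFSazxJwymSjZeduDmMS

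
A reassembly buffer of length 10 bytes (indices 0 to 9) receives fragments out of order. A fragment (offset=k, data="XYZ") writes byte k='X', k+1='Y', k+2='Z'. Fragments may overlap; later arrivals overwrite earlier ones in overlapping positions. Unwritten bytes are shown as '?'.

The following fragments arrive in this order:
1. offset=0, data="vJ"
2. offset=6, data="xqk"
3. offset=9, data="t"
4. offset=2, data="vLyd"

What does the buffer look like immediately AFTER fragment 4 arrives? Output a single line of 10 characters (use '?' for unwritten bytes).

Answer: vJvLydxqkt

Derivation:
Fragment 1: offset=0 data="vJ" -> buffer=vJ????????
Fragment 2: offset=6 data="xqk" -> buffer=vJ????xqk?
Fragment 3: offset=9 data="t" -> buffer=vJ????xqkt
Fragment 4: offset=2 data="vLyd" -> buffer=vJvLydxqkt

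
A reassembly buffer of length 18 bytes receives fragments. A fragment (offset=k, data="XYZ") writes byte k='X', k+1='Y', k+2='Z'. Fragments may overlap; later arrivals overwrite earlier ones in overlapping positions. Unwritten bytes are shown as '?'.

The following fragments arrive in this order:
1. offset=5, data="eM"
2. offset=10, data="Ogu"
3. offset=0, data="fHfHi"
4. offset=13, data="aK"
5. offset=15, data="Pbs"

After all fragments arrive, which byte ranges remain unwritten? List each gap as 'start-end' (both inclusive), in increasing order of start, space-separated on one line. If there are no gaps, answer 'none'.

Answer: 7-9

Derivation:
Fragment 1: offset=5 len=2
Fragment 2: offset=10 len=3
Fragment 3: offset=0 len=5
Fragment 4: offset=13 len=2
Fragment 5: offset=15 len=3
Gaps: 7-9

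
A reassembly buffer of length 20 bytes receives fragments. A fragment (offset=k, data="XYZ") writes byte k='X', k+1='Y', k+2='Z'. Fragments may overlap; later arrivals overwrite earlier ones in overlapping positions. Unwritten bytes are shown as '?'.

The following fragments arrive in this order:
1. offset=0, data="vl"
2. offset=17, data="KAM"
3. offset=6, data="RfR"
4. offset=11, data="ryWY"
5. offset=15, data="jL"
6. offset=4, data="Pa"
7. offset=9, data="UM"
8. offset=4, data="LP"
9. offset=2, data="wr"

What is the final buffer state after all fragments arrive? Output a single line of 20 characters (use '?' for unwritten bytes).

Fragment 1: offset=0 data="vl" -> buffer=vl??????????????????
Fragment 2: offset=17 data="KAM" -> buffer=vl???????????????KAM
Fragment 3: offset=6 data="RfR" -> buffer=vl????RfR????????KAM
Fragment 4: offset=11 data="ryWY" -> buffer=vl????RfR??ryWY??KAM
Fragment 5: offset=15 data="jL" -> buffer=vl????RfR??ryWYjLKAM
Fragment 6: offset=4 data="Pa" -> buffer=vl??PaRfR??ryWYjLKAM
Fragment 7: offset=9 data="UM" -> buffer=vl??PaRfRUMryWYjLKAM
Fragment 8: offset=4 data="LP" -> buffer=vl??LPRfRUMryWYjLKAM
Fragment 9: offset=2 data="wr" -> buffer=vlwrLPRfRUMryWYjLKAM

Answer: vlwrLPRfRUMryWYjLKAM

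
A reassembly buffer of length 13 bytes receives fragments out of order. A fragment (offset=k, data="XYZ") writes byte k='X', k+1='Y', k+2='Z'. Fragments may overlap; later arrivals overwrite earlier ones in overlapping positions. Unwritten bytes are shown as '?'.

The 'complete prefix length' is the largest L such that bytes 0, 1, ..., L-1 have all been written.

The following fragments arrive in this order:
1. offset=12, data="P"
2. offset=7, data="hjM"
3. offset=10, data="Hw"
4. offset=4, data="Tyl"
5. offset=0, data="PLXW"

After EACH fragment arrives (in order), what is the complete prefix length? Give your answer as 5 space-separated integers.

Answer: 0 0 0 0 13

Derivation:
Fragment 1: offset=12 data="P" -> buffer=????????????P -> prefix_len=0
Fragment 2: offset=7 data="hjM" -> buffer=???????hjM??P -> prefix_len=0
Fragment 3: offset=10 data="Hw" -> buffer=???????hjMHwP -> prefix_len=0
Fragment 4: offset=4 data="Tyl" -> buffer=????TylhjMHwP -> prefix_len=0
Fragment 5: offset=0 data="PLXW" -> buffer=PLXWTylhjMHwP -> prefix_len=13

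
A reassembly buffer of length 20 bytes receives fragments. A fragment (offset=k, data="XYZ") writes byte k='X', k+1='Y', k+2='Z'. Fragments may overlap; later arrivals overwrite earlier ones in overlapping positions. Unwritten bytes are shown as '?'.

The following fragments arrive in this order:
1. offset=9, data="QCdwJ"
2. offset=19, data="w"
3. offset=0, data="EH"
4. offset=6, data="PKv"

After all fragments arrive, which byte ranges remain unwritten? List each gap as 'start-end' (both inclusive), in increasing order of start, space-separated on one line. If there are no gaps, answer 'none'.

Fragment 1: offset=9 len=5
Fragment 2: offset=19 len=1
Fragment 3: offset=0 len=2
Fragment 4: offset=6 len=3
Gaps: 2-5 14-18

Answer: 2-5 14-18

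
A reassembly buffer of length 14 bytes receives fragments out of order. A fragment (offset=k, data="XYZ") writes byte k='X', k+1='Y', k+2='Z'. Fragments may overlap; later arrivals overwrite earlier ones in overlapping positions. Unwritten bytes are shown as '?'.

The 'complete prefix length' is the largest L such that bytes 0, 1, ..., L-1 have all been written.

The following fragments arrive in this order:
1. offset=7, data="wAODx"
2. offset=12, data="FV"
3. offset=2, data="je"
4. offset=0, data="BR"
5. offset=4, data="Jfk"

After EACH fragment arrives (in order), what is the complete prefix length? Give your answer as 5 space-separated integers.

Answer: 0 0 0 4 14

Derivation:
Fragment 1: offset=7 data="wAODx" -> buffer=???????wAODx?? -> prefix_len=0
Fragment 2: offset=12 data="FV" -> buffer=???????wAODxFV -> prefix_len=0
Fragment 3: offset=2 data="je" -> buffer=??je???wAODxFV -> prefix_len=0
Fragment 4: offset=0 data="BR" -> buffer=BRje???wAODxFV -> prefix_len=4
Fragment 5: offset=4 data="Jfk" -> buffer=BRjeJfkwAODxFV -> prefix_len=14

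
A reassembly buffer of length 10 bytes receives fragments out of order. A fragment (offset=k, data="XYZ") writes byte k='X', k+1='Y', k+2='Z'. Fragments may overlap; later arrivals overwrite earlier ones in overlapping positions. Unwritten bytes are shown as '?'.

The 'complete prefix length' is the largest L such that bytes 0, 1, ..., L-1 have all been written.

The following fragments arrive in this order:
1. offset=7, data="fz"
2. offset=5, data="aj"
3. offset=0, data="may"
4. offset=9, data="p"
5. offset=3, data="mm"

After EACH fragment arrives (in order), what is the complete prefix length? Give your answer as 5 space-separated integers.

Answer: 0 0 3 3 10

Derivation:
Fragment 1: offset=7 data="fz" -> buffer=???????fz? -> prefix_len=0
Fragment 2: offset=5 data="aj" -> buffer=?????ajfz? -> prefix_len=0
Fragment 3: offset=0 data="may" -> buffer=may??ajfz? -> prefix_len=3
Fragment 4: offset=9 data="p" -> buffer=may??ajfzp -> prefix_len=3
Fragment 5: offset=3 data="mm" -> buffer=maymmajfzp -> prefix_len=10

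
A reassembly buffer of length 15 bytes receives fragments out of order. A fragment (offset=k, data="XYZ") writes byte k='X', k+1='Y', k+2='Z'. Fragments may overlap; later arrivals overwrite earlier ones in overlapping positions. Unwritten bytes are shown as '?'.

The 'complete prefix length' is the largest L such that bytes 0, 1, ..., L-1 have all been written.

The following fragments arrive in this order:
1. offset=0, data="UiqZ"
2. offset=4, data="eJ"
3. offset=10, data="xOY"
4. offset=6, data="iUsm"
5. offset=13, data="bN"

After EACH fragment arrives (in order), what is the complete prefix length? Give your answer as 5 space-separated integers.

Fragment 1: offset=0 data="UiqZ" -> buffer=UiqZ??????????? -> prefix_len=4
Fragment 2: offset=4 data="eJ" -> buffer=UiqZeJ????????? -> prefix_len=6
Fragment 3: offset=10 data="xOY" -> buffer=UiqZeJ????xOY?? -> prefix_len=6
Fragment 4: offset=6 data="iUsm" -> buffer=UiqZeJiUsmxOY?? -> prefix_len=13
Fragment 5: offset=13 data="bN" -> buffer=UiqZeJiUsmxOYbN -> prefix_len=15

Answer: 4 6 6 13 15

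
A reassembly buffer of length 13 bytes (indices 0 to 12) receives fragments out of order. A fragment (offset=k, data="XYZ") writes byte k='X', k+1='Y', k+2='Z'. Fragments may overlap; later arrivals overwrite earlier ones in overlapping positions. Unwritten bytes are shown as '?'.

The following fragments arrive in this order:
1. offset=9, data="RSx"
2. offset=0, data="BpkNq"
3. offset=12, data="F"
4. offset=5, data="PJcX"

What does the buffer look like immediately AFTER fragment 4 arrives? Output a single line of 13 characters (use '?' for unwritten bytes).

Answer: BpkNqPJcXRSxF

Derivation:
Fragment 1: offset=9 data="RSx" -> buffer=?????????RSx?
Fragment 2: offset=0 data="BpkNq" -> buffer=BpkNq????RSx?
Fragment 3: offset=12 data="F" -> buffer=BpkNq????RSxF
Fragment 4: offset=5 data="PJcX" -> buffer=BpkNqPJcXRSxF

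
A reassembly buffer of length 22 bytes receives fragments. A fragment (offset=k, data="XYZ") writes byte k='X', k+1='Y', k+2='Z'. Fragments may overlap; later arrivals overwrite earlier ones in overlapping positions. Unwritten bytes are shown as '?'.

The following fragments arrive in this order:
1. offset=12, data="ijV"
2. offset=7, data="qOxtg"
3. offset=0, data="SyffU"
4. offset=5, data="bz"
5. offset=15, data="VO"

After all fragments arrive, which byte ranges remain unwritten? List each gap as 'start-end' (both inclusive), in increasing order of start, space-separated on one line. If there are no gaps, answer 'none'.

Answer: 17-21

Derivation:
Fragment 1: offset=12 len=3
Fragment 2: offset=7 len=5
Fragment 3: offset=0 len=5
Fragment 4: offset=5 len=2
Fragment 5: offset=15 len=2
Gaps: 17-21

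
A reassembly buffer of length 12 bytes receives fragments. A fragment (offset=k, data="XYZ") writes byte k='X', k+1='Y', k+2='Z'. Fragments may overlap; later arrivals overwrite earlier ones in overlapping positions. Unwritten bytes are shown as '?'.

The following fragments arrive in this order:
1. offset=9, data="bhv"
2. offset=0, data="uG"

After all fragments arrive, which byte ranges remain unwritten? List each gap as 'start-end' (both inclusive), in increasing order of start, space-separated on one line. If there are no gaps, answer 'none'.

Fragment 1: offset=9 len=3
Fragment 2: offset=0 len=2
Gaps: 2-8

Answer: 2-8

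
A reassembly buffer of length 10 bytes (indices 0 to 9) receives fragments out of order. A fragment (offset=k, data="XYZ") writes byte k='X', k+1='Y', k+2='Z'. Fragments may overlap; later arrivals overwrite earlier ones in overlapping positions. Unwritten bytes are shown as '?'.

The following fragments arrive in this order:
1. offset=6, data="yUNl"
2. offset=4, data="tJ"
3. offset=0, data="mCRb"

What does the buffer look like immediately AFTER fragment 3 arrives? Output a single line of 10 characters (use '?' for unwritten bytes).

Answer: mCRbtJyUNl

Derivation:
Fragment 1: offset=6 data="yUNl" -> buffer=??????yUNl
Fragment 2: offset=4 data="tJ" -> buffer=????tJyUNl
Fragment 3: offset=0 data="mCRb" -> buffer=mCRbtJyUNl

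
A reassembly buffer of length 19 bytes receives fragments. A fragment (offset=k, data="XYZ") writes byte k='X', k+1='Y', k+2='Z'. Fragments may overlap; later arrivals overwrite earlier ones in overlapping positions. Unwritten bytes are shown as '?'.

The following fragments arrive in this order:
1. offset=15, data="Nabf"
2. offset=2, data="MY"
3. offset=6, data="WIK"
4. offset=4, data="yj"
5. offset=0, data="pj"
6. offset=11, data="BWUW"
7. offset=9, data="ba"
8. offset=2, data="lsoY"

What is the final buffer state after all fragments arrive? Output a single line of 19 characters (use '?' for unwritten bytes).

Fragment 1: offset=15 data="Nabf" -> buffer=???????????????Nabf
Fragment 2: offset=2 data="MY" -> buffer=??MY???????????Nabf
Fragment 3: offset=6 data="WIK" -> buffer=??MY??WIK??????Nabf
Fragment 4: offset=4 data="yj" -> buffer=??MYyjWIK??????Nabf
Fragment 5: offset=0 data="pj" -> buffer=pjMYyjWIK??????Nabf
Fragment 6: offset=11 data="BWUW" -> buffer=pjMYyjWIK??BWUWNabf
Fragment 7: offset=9 data="ba" -> buffer=pjMYyjWIKbaBWUWNabf
Fragment 8: offset=2 data="lsoY" -> buffer=pjlsoYWIKbaBWUWNabf

Answer: pjlsoYWIKbaBWUWNabf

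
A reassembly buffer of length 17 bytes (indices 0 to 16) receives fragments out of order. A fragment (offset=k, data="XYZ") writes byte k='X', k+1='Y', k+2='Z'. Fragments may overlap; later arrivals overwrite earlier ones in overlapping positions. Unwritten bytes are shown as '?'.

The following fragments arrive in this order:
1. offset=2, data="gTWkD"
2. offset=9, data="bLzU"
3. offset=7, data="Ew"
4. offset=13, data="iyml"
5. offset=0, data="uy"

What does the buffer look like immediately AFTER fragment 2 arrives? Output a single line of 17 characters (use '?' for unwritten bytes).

Answer: ??gTWkD??bLzU????

Derivation:
Fragment 1: offset=2 data="gTWkD" -> buffer=??gTWkD??????????
Fragment 2: offset=9 data="bLzU" -> buffer=??gTWkD??bLzU????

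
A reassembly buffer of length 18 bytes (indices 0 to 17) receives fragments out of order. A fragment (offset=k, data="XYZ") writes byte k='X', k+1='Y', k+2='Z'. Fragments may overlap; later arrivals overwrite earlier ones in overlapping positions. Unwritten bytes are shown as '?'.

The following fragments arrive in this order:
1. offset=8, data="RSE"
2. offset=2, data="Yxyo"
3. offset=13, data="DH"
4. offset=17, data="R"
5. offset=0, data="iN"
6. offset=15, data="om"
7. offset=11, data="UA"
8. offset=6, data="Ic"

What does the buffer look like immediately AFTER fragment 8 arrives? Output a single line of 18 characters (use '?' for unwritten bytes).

Answer: iNYxyoIcRSEUADHomR

Derivation:
Fragment 1: offset=8 data="RSE" -> buffer=????????RSE???????
Fragment 2: offset=2 data="Yxyo" -> buffer=??Yxyo??RSE???????
Fragment 3: offset=13 data="DH" -> buffer=??Yxyo??RSE??DH???
Fragment 4: offset=17 data="R" -> buffer=??Yxyo??RSE??DH??R
Fragment 5: offset=0 data="iN" -> buffer=iNYxyo??RSE??DH??R
Fragment 6: offset=15 data="om" -> buffer=iNYxyo??RSE??DHomR
Fragment 7: offset=11 data="UA" -> buffer=iNYxyo??RSEUADHomR
Fragment 8: offset=6 data="Ic" -> buffer=iNYxyoIcRSEUADHomR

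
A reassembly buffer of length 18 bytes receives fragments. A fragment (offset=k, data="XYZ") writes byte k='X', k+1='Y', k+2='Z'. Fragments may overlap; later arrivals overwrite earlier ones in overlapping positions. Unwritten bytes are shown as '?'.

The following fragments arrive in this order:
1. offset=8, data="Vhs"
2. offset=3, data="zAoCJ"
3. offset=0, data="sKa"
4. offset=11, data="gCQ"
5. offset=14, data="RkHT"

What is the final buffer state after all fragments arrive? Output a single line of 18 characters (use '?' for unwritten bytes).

Fragment 1: offset=8 data="Vhs" -> buffer=????????Vhs???????
Fragment 2: offset=3 data="zAoCJ" -> buffer=???zAoCJVhs???????
Fragment 3: offset=0 data="sKa" -> buffer=sKazAoCJVhs???????
Fragment 4: offset=11 data="gCQ" -> buffer=sKazAoCJVhsgCQ????
Fragment 5: offset=14 data="RkHT" -> buffer=sKazAoCJVhsgCQRkHT

Answer: sKazAoCJVhsgCQRkHT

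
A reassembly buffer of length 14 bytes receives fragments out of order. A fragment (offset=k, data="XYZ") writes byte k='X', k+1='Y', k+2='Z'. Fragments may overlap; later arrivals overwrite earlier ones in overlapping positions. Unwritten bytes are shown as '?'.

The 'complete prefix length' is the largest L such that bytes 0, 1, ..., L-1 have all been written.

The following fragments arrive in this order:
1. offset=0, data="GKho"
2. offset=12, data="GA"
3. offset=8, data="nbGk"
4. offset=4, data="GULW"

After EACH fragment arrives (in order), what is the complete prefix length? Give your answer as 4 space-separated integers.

Fragment 1: offset=0 data="GKho" -> buffer=GKho?????????? -> prefix_len=4
Fragment 2: offset=12 data="GA" -> buffer=GKho????????GA -> prefix_len=4
Fragment 3: offset=8 data="nbGk" -> buffer=GKho????nbGkGA -> prefix_len=4
Fragment 4: offset=4 data="GULW" -> buffer=GKhoGULWnbGkGA -> prefix_len=14

Answer: 4 4 4 14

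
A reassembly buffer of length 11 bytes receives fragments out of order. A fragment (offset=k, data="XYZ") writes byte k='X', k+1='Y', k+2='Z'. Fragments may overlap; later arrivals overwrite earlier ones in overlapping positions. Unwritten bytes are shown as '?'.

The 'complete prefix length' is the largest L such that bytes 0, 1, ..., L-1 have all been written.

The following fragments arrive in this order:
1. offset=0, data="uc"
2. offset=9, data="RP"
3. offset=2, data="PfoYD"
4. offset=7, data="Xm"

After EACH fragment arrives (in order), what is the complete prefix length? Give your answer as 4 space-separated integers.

Fragment 1: offset=0 data="uc" -> buffer=uc????????? -> prefix_len=2
Fragment 2: offset=9 data="RP" -> buffer=uc???????RP -> prefix_len=2
Fragment 3: offset=2 data="PfoYD" -> buffer=ucPfoYD??RP -> prefix_len=7
Fragment 4: offset=7 data="Xm" -> buffer=ucPfoYDXmRP -> prefix_len=11

Answer: 2 2 7 11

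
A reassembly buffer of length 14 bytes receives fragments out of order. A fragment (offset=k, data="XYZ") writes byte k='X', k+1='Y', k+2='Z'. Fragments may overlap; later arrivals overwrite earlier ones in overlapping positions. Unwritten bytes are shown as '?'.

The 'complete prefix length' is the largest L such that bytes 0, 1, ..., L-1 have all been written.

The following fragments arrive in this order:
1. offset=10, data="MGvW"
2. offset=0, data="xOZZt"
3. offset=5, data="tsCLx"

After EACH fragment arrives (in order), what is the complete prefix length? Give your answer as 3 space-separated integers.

Fragment 1: offset=10 data="MGvW" -> buffer=??????????MGvW -> prefix_len=0
Fragment 2: offset=0 data="xOZZt" -> buffer=xOZZt?????MGvW -> prefix_len=5
Fragment 3: offset=5 data="tsCLx" -> buffer=xOZZttsCLxMGvW -> prefix_len=14

Answer: 0 5 14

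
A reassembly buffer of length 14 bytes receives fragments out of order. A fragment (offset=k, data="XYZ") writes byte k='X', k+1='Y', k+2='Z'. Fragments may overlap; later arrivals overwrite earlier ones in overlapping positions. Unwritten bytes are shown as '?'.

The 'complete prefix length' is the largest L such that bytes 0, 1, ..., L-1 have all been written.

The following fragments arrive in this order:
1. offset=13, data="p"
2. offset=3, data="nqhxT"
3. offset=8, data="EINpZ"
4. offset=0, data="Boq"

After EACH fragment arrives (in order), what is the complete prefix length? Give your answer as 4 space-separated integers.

Fragment 1: offset=13 data="p" -> buffer=?????????????p -> prefix_len=0
Fragment 2: offset=3 data="nqhxT" -> buffer=???nqhxT?????p -> prefix_len=0
Fragment 3: offset=8 data="EINpZ" -> buffer=???nqhxTEINpZp -> prefix_len=0
Fragment 4: offset=0 data="Boq" -> buffer=BoqnqhxTEINpZp -> prefix_len=14

Answer: 0 0 0 14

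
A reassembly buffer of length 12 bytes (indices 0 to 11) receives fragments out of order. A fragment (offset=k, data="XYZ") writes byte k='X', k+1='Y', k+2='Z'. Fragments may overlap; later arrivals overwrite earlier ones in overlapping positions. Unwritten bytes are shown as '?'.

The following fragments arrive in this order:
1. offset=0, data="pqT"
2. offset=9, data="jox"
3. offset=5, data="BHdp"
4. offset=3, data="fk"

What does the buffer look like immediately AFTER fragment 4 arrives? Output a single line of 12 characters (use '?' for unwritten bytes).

Fragment 1: offset=0 data="pqT" -> buffer=pqT?????????
Fragment 2: offset=9 data="jox" -> buffer=pqT??????jox
Fragment 3: offset=5 data="BHdp" -> buffer=pqT??BHdpjox
Fragment 4: offset=3 data="fk" -> buffer=pqTfkBHdpjox

Answer: pqTfkBHdpjox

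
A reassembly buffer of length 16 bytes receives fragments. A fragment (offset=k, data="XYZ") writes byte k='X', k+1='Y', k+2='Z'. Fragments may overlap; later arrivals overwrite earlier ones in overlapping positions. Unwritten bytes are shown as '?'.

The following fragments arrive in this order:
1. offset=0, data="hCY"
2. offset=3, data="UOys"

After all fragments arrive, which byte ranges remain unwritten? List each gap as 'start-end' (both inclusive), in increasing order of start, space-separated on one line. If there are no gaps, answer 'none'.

Fragment 1: offset=0 len=3
Fragment 2: offset=3 len=4
Gaps: 7-15

Answer: 7-15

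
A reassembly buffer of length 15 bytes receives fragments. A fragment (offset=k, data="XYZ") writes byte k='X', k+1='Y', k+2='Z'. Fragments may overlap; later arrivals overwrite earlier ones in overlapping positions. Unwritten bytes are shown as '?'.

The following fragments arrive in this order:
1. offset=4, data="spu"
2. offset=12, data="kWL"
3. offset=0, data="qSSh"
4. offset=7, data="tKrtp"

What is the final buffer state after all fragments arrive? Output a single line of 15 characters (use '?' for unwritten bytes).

Answer: qSShsputKrtpkWL

Derivation:
Fragment 1: offset=4 data="spu" -> buffer=????spu????????
Fragment 2: offset=12 data="kWL" -> buffer=????spu?????kWL
Fragment 3: offset=0 data="qSSh" -> buffer=qSShspu?????kWL
Fragment 4: offset=7 data="tKrtp" -> buffer=qSShsputKrtpkWL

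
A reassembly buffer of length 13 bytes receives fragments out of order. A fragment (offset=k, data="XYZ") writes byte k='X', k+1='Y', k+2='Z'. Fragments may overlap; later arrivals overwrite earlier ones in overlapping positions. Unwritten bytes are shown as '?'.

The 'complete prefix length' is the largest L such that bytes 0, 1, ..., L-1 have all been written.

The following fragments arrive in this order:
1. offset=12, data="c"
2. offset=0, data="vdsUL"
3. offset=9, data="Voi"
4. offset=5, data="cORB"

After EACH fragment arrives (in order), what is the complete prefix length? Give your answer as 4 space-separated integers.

Fragment 1: offset=12 data="c" -> buffer=????????????c -> prefix_len=0
Fragment 2: offset=0 data="vdsUL" -> buffer=vdsUL???????c -> prefix_len=5
Fragment 3: offset=9 data="Voi" -> buffer=vdsUL????Voic -> prefix_len=5
Fragment 4: offset=5 data="cORB" -> buffer=vdsULcORBVoic -> prefix_len=13

Answer: 0 5 5 13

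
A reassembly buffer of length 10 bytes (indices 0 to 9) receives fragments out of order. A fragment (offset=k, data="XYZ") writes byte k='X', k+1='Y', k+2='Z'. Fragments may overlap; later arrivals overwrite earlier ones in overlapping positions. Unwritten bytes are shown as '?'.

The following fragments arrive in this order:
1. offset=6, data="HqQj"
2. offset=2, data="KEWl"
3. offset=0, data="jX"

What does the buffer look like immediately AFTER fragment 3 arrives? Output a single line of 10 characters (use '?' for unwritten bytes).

Answer: jXKEWlHqQj

Derivation:
Fragment 1: offset=6 data="HqQj" -> buffer=??????HqQj
Fragment 2: offset=2 data="KEWl" -> buffer=??KEWlHqQj
Fragment 3: offset=0 data="jX" -> buffer=jXKEWlHqQj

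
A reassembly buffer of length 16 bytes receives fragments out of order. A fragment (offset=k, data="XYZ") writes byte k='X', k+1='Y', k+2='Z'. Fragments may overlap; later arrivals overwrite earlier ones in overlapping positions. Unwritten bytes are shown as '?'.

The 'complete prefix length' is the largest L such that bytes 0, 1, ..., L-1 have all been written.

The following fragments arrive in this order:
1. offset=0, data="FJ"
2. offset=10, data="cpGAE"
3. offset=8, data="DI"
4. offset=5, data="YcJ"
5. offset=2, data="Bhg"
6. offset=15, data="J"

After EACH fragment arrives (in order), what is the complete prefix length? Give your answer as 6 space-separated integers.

Answer: 2 2 2 2 15 16

Derivation:
Fragment 1: offset=0 data="FJ" -> buffer=FJ?????????????? -> prefix_len=2
Fragment 2: offset=10 data="cpGAE" -> buffer=FJ????????cpGAE? -> prefix_len=2
Fragment 3: offset=8 data="DI" -> buffer=FJ??????DIcpGAE? -> prefix_len=2
Fragment 4: offset=5 data="YcJ" -> buffer=FJ???YcJDIcpGAE? -> prefix_len=2
Fragment 5: offset=2 data="Bhg" -> buffer=FJBhgYcJDIcpGAE? -> prefix_len=15
Fragment 6: offset=15 data="J" -> buffer=FJBhgYcJDIcpGAEJ -> prefix_len=16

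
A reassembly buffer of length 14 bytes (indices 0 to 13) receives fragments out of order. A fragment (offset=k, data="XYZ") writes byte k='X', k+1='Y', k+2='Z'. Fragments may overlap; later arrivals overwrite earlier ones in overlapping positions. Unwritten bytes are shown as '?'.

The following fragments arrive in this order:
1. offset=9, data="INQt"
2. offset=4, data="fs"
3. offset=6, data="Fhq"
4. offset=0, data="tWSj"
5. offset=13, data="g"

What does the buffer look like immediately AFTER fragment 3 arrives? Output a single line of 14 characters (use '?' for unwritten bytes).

Fragment 1: offset=9 data="INQt" -> buffer=?????????INQt?
Fragment 2: offset=4 data="fs" -> buffer=????fs???INQt?
Fragment 3: offset=6 data="Fhq" -> buffer=????fsFhqINQt?

Answer: ????fsFhqINQt?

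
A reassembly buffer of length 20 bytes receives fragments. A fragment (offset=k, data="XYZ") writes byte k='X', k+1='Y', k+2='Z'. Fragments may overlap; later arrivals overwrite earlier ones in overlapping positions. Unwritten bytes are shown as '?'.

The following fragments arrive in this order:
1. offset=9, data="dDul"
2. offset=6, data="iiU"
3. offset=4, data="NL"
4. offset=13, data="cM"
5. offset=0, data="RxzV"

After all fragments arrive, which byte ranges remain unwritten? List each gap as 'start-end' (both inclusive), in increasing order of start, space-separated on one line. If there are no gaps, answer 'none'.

Fragment 1: offset=9 len=4
Fragment 2: offset=6 len=3
Fragment 3: offset=4 len=2
Fragment 4: offset=13 len=2
Fragment 5: offset=0 len=4
Gaps: 15-19

Answer: 15-19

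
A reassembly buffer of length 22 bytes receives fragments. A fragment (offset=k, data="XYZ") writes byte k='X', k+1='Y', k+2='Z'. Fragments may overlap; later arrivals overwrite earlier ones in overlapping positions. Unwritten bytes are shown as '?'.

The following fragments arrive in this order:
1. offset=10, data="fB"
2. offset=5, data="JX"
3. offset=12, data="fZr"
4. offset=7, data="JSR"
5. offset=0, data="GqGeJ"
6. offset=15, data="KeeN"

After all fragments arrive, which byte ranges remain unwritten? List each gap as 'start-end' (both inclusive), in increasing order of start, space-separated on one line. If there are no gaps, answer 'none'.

Fragment 1: offset=10 len=2
Fragment 2: offset=5 len=2
Fragment 3: offset=12 len=3
Fragment 4: offset=7 len=3
Fragment 5: offset=0 len=5
Fragment 6: offset=15 len=4
Gaps: 19-21

Answer: 19-21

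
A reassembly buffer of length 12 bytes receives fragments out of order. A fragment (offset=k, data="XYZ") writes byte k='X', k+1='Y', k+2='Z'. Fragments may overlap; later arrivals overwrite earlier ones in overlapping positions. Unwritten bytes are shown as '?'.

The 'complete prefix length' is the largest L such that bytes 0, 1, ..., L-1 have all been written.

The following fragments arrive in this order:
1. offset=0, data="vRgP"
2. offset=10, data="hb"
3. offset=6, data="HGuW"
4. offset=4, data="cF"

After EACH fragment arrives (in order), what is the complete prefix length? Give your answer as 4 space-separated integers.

Fragment 1: offset=0 data="vRgP" -> buffer=vRgP???????? -> prefix_len=4
Fragment 2: offset=10 data="hb" -> buffer=vRgP??????hb -> prefix_len=4
Fragment 3: offset=6 data="HGuW" -> buffer=vRgP??HGuWhb -> prefix_len=4
Fragment 4: offset=4 data="cF" -> buffer=vRgPcFHGuWhb -> prefix_len=12

Answer: 4 4 4 12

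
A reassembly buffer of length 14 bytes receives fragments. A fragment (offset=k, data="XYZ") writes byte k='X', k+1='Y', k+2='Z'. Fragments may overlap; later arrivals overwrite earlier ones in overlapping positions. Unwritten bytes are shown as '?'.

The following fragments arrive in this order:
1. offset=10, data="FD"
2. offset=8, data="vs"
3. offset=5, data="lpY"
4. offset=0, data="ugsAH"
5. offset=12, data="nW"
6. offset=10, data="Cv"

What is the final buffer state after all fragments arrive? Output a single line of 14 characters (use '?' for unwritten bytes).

Fragment 1: offset=10 data="FD" -> buffer=??????????FD??
Fragment 2: offset=8 data="vs" -> buffer=????????vsFD??
Fragment 3: offset=5 data="lpY" -> buffer=?????lpYvsFD??
Fragment 4: offset=0 data="ugsAH" -> buffer=ugsAHlpYvsFD??
Fragment 5: offset=12 data="nW" -> buffer=ugsAHlpYvsFDnW
Fragment 6: offset=10 data="Cv" -> buffer=ugsAHlpYvsCvnW

Answer: ugsAHlpYvsCvnW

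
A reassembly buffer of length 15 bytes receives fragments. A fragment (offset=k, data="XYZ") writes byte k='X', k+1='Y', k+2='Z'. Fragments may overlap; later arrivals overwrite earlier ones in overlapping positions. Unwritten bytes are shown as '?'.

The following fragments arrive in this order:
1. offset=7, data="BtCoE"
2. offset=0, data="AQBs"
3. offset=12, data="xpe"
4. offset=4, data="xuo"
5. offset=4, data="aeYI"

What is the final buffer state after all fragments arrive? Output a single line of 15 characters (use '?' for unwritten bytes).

Fragment 1: offset=7 data="BtCoE" -> buffer=???????BtCoE???
Fragment 2: offset=0 data="AQBs" -> buffer=AQBs???BtCoE???
Fragment 3: offset=12 data="xpe" -> buffer=AQBs???BtCoExpe
Fragment 4: offset=4 data="xuo" -> buffer=AQBsxuoBtCoExpe
Fragment 5: offset=4 data="aeYI" -> buffer=AQBsaeYItCoExpe

Answer: AQBsaeYItCoExpe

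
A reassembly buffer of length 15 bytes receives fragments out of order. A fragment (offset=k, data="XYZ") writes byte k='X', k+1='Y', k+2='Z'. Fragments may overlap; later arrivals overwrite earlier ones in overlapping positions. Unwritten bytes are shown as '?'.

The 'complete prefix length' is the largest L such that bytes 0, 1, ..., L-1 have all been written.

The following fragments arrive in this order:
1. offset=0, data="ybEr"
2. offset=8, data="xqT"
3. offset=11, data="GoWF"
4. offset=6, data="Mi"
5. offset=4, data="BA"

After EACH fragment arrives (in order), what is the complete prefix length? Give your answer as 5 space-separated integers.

Answer: 4 4 4 4 15

Derivation:
Fragment 1: offset=0 data="ybEr" -> buffer=ybEr??????????? -> prefix_len=4
Fragment 2: offset=8 data="xqT" -> buffer=ybEr????xqT???? -> prefix_len=4
Fragment 3: offset=11 data="GoWF" -> buffer=ybEr????xqTGoWF -> prefix_len=4
Fragment 4: offset=6 data="Mi" -> buffer=ybEr??MixqTGoWF -> prefix_len=4
Fragment 5: offset=4 data="BA" -> buffer=ybErBAMixqTGoWF -> prefix_len=15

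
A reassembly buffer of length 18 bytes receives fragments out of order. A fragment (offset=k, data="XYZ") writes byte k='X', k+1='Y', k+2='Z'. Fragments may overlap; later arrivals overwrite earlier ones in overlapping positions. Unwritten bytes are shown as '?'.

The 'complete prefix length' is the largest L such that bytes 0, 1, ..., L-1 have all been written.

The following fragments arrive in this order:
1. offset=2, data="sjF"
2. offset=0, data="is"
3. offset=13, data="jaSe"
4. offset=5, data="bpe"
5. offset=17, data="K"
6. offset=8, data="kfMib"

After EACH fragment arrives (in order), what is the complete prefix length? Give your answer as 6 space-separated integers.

Fragment 1: offset=2 data="sjF" -> buffer=??sjF????????????? -> prefix_len=0
Fragment 2: offset=0 data="is" -> buffer=issjF????????????? -> prefix_len=5
Fragment 3: offset=13 data="jaSe" -> buffer=issjF????????jaSe? -> prefix_len=5
Fragment 4: offset=5 data="bpe" -> buffer=issjFbpe?????jaSe? -> prefix_len=8
Fragment 5: offset=17 data="K" -> buffer=issjFbpe?????jaSeK -> prefix_len=8
Fragment 6: offset=8 data="kfMib" -> buffer=issjFbpekfMibjaSeK -> prefix_len=18

Answer: 0 5 5 8 8 18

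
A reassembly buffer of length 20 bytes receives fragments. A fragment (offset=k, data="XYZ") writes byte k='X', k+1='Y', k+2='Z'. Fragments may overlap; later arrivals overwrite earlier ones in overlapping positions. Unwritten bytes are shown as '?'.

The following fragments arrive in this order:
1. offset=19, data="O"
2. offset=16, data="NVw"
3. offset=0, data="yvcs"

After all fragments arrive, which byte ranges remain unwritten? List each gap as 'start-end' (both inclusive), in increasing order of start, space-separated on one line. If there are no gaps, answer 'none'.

Answer: 4-15

Derivation:
Fragment 1: offset=19 len=1
Fragment 2: offset=16 len=3
Fragment 3: offset=0 len=4
Gaps: 4-15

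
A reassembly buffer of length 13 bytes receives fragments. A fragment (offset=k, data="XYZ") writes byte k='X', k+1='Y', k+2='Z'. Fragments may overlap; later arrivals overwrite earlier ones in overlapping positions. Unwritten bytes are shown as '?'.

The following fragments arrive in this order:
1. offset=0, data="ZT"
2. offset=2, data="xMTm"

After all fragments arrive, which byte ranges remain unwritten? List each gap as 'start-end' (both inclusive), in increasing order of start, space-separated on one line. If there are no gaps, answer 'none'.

Answer: 6-12

Derivation:
Fragment 1: offset=0 len=2
Fragment 2: offset=2 len=4
Gaps: 6-12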